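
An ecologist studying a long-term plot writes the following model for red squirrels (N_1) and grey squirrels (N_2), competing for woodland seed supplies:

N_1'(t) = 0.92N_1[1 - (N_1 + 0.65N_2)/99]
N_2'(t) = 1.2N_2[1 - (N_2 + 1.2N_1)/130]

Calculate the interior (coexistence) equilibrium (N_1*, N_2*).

Setting both brackets to zero gives the nullclines N_1 + 0.65N_2 = 99 and 1.2N_1 + N_2 = 130.
Substituting N_2 = 130 - 1.2N_1 into the first: N_1(1 - 0.65·1.2) = 99 - 0.65·130.
So N_1* = 14.5/0.22 = 65.9, and then N_2* = 130 - 1.2·65.9 = 50.9.

N_1* ≈ 65.9, N_2* ≈ 50.9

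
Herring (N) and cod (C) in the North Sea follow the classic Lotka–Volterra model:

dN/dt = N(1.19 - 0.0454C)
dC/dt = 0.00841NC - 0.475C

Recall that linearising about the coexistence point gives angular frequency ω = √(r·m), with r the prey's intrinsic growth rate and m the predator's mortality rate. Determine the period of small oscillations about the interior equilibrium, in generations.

T ≈ 8.36 generations

Here r = 1.19 and m = 0.475, so r·m = 0.565.
ω = √0.565 = 0.752 per generation, hence T = 2π/ω ≈ 8.36 generations.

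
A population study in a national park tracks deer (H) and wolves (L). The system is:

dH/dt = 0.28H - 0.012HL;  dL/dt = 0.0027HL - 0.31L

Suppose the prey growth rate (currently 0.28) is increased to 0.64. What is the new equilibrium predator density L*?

L* ≈ 53.3

At the interior fixed point, setting dH/dt = 0 with H > 0 fixes L* = (prey growth rate)/(HL coefficient) — independent of the other coefficients.
With the change, L* = 0.64/0.012 = 53.3; it rises from 23.3.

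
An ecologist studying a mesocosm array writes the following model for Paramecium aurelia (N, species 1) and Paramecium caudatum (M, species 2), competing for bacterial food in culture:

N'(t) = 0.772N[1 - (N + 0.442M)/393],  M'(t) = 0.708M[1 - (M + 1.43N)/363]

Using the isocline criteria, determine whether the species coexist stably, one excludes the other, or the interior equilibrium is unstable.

Compare the nullcline intercepts: K1/α12 = 393/0.442 = 889 > K2 = 363; K2/α21 = 363/1.43 = 254 < K1 = 393.
Since the inequalities point opposite ways, species 1 can invade but species 2 cannot.

species 1 excludes species 2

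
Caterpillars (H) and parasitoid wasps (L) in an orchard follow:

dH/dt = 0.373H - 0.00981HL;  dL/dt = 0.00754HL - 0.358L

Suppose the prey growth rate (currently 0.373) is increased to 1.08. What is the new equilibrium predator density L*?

At the interior fixed point, setting dH/dt = 0 with H > 0 fixes L* = (prey growth rate)/(HL coefficient) — independent of the other coefficients.
With the change, L* = 1.08/0.00981 = 110; it rises from 38.

L* ≈ 110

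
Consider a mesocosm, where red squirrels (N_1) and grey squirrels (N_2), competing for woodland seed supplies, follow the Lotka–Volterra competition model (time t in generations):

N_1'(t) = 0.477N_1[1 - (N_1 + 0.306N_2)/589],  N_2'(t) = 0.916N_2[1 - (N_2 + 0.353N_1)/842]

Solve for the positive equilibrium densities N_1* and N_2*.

Setting both brackets to zero gives the nullclines N_1 + 0.306N_2 = 589 and 0.353N_1 + N_2 = 842.
Substituting N_2 = 842 - 0.353N_1 into the first: N_1(1 - 0.306·0.353) = 589 - 0.306·842.
So N_1* = 331/0.892 = 371, and then N_2* = 842 - 0.353·371 = 711.

N_1* ≈ 371, N_2* ≈ 711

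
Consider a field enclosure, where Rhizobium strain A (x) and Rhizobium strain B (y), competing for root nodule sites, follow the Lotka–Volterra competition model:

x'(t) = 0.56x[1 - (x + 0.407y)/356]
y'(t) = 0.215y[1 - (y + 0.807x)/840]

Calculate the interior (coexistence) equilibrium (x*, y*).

Setting both brackets to zero gives the nullclines x + 0.407y = 356 and 0.807x + y = 840.
Substituting y = 840 - 0.807x into the first: x(1 - 0.407·0.807) = 356 - 0.407·840.
So x* = 14.1/0.672 = 21, and then y* = 840 - 0.807·21 = 823.

x* ≈ 21, y* ≈ 823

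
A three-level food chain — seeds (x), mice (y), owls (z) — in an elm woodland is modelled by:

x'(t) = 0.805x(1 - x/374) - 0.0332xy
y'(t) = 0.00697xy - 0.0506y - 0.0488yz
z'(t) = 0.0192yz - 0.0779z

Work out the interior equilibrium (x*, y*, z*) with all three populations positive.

From dz/dt = 0: 0.0192y* = 0.0779, so y* = 4.06.
From dx/dt = 0: 0.805(1 - x*/374) = 0.0332·4.06, giving x* = 374·(1 - 0.167) = 311.
From dy/dt = 0: 0.00697·311 - 0.0506 = 0.0488z*, so z* = 2.12/0.0488 = 43.4.

x* ≈ 311, y* ≈ 4.06, z* ≈ 43.4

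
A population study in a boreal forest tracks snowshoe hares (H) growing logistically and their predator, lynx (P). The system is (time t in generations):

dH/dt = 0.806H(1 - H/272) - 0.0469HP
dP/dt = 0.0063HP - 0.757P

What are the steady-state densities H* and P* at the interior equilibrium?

From dP/dt = 0 with P > 0: 0.0063H* = 0.757, so H* = 120.
Substitute into dH/dt = 0: 0.806(1 - 120/272) = 0.0469P*.
The bracket is 0.558, giving P* = 0.45/0.0469 = 9.59.

H* ≈ 120, P* ≈ 9.59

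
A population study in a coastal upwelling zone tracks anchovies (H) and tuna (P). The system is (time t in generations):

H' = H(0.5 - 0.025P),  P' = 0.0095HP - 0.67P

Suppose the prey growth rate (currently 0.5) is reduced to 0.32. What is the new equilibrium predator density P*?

P* ≈ 12.8

At the interior fixed point, setting dH/dt = 0 with H > 0 fixes P* = (prey growth rate)/(HP coefficient) — independent of the other coefficients.
With the change, P* = 0.32/0.025 = 12.8; it falls from 20.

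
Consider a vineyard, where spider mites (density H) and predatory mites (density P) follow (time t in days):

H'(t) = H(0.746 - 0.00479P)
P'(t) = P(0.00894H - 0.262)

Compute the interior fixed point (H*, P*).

H* ≈ 29.3, P* ≈ 156

Set dP/dt = 0 with P > 0: 0.00894H - 0.262 = 0, so H* = 0.262/0.00894 = 29.3.
Set dH/dt = 0 with H > 0: 0.746 - 0.00479P = 0, so P* = 0.746/0.00479 = 156.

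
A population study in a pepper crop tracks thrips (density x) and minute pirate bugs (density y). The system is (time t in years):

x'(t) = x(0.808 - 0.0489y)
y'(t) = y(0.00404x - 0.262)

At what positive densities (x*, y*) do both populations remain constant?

x* ≈ 64.9, y* ≈ 16.5

Set dy/dt = 0 with y > 0: 0.00404x - 0.262 = 0, so x* = 0.262/0.00404 = 64.9.
Set dx/dt = 0 with x > 0: 0.808 - 0.0489y = 0, so y* = 0.808/0.0489 = 16.5.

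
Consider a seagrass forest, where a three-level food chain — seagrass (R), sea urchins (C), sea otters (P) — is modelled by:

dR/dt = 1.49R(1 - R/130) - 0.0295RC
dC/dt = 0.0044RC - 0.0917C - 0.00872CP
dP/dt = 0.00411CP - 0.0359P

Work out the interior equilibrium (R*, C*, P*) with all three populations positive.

R* ≈ 108, C* ≈ 8.73, P* ≈ 43.7

From dP/dt = 0: 0.00411C* = 0.0359, so C* = 8.73.
From dR/dt = 0: 1.49(1 - R*/130) = 0.0295·8.73, giving R* = 130·(1 - 0.173) = 108.
From dC/dt = 0: 0.0044·108 - 0.0917 = 0.00872P*, so P* = 0.381/0.00872 = 43.7.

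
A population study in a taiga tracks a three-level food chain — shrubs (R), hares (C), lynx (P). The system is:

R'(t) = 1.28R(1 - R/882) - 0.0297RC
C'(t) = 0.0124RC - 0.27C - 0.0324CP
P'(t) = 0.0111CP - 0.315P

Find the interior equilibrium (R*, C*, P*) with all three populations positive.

From dP/dt = 0: 0.0111C* = 0.315, so C* = 28.4.
From dR/dt = 0: 1.28(1 - R*/882) = 0.0297·28.4, giving R* = 882·(1 - 0.658) = 301.
From dC/dt = 0: 0.0124·301 - 0.27 = 0.0324P*, so P* = 3.47/0.0324 = 107.

R* ≈ 301, C* ≈ 28.4, P* ≈ 107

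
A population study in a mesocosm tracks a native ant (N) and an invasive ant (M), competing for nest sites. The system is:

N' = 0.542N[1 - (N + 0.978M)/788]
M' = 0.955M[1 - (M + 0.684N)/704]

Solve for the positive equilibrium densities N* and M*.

Setting both brackets to zero gives the nullclines N + 0.978M = 788 and 0.684N + M = 704.
Substituting M = 704 - 0.684N into the first: N(1 - 0.978·0.684) = 788 - 0.978·704.
So N* = 99.5/0.331 = 301, and then M* = 704 - 0.684·301 = 498.

N* ≈ 301, M* ≈ 498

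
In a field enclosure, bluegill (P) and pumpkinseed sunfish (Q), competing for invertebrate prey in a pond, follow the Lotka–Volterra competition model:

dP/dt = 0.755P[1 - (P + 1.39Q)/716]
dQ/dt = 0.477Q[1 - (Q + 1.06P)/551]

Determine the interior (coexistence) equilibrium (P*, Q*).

P* ≈ 105, Q* ≈ 439

Setting both brackets to zero gives the nullclines P + 1.39Q = 716 and 1.06P + Q = 551.
Substituting Q = 551 - 1.06P into the first: P(1 - 1.39·1.06) = 716 - 1.39·551.
So P* = -49.9/-0.473 = 105, and then Q* = 551 - 1.06·105 = 439.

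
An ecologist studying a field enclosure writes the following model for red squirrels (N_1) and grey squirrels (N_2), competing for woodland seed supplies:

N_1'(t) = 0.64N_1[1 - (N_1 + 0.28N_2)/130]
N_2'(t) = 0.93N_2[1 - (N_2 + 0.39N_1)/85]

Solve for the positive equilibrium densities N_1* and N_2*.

N_1* ≈ 119, N_2* ≈ 38.5

Setting both brackets to zero gives the nullclines N_1 + 0.28N_2 = 130 and 0.39N_1 + N_2 = 85.
Substituting N_2 = 85 - 0.39N_1 into the first: N_1(1 - 0.28·0.39) = 130 - 0.28·85.
So N_1* = 106/0.891 = 119, and then N_2* = 85 - 0.39·119 = 38.5.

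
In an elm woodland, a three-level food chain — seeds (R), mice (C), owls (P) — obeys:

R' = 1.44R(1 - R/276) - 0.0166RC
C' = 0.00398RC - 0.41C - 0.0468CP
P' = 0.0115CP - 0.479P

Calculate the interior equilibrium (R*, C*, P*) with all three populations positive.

From dP/dt = 0: 0.0115C* = 0.479, so C* = 41.7.
From dR/dt = 0: 1.44(1 - R*/276) = 0.0166·41.7, giving R* = 276·(1 - 0.48) = 143.
From dC/dt = 0: 0.00398·143 - 0.41 = 0.0468P*, so P* = 0.161/0.0468 = 3.44.

R* ≈ 143, C* ≈ 41.7, P* ≈ 3.44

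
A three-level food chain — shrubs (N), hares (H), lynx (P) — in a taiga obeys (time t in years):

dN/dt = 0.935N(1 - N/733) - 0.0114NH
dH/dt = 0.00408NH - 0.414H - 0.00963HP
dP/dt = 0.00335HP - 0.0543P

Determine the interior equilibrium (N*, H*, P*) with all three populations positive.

From dP/dt = 0: 0.00335H* = 0.0543, so H* = 16.2.
From dN/dt = 0: 0.935(1 - N*/733) = 0.0114·16.2, giving N* = 733·(1 - 0.198) = 588.
From dH/dt = 0: 0.00408·588 - 0.414 = 0.00963P*, so P* = 1.99/0.00963 = 206.

N* ≈ 588, H* ≈ 16.2, P* ≈ 206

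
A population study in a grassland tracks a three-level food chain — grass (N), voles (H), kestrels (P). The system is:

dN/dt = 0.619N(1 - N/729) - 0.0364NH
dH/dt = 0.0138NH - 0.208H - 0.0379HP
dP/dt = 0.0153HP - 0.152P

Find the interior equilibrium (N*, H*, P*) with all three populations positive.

N* ≈ 303, H* ≈ 9.93, P* ≈ 105

From dP/dt = 0: 0.0153H* = 0.152, so H* = 9.93.
From dN/dt = 0: 0.619(1 - N*/729) = 0.0364·9.93, giving N* = 729·(1 - 0.584) = 303.
From dH/dt = 0: 0.0138·303 - 0.208 = 0.0379P*, so P* = 3.98/0.0379 = 105.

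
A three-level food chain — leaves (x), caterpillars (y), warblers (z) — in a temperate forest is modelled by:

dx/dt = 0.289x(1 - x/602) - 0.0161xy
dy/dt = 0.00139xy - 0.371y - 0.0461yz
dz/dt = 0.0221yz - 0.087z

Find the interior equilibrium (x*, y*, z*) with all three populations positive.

x* ≈ 470, y* ≈ 3.94, z* ≈ 6.12

From dz/dt = 0: 0.0221y* = 0.087, so y* = 3.94.
From dx/dt = 0: 0.289(1 - x*/602) = 0.0161·3.94, giving x* = 602·(1 - 0.219) = 470.
From dy/dt = 0: 0.00139·470 - 0.371 = 0.0461z*, so z* = 0.282/0.0461 = 6.12.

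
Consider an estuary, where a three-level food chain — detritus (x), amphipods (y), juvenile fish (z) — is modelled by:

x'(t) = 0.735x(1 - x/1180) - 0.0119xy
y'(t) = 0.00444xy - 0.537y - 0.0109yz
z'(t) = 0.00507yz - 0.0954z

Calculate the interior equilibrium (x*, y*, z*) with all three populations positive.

From dz/dt = 0: 0.00507y* = 0.0954, so y* = 18.8.
From dx/dt = 0: 0.735(1 - x*/1180) = 0.0119·18.8, giving x* = 1180·(1 - 0.305) = 821.
From dy/dt = 0: 0.00444·821 - 0.537 = 0.0109z*, so z* = 3.11/0.0109 = 285.

x* ≈ 821, y* ≈ 18.8, z* ≈ 285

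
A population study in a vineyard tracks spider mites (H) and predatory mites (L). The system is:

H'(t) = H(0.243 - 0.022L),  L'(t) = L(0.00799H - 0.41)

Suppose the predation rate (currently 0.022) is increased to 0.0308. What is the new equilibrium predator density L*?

At the interior fixed point, setting dH/dt = 0 with H > 0 fixes L* = (prey growth rate)/(HL coefficient) — independent of the other coefficients.
With the change, L* = 0.243/0.0308 = 7.89; it falls from 11.

L* ≈ 7.89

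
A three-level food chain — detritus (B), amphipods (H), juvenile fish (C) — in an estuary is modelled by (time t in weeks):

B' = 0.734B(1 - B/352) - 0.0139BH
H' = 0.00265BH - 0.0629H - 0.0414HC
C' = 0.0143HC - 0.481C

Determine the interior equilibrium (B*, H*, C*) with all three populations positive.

B* ≈ 128, H* ≈ 33.6, C* ≈ 6.66

From dC/dt = 0: 0.0143H* = 0.481, so H* = 33.6.
From dB/dt = 0: 0.734(1 - B*/352) = 0.0139·33.6, giving B* = 352·(1 - 0.637) = 128.
From dH/dt = 0: 0.00265·128 - 0.0629 = 0.0414C*, so C* = 0.276/0.0414 = 6.66.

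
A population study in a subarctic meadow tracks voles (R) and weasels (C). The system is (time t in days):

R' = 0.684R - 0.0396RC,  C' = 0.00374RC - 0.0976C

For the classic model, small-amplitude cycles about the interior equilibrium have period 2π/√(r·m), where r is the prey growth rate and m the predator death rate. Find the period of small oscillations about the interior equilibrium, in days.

T ≈ 24.3 days

Here r = 0.684 and m = 0.0976, so r·m = 0.0668.
ω = √0.0668 = 0.258 per day, hence T = 2π/ω ≈ 24.3 days.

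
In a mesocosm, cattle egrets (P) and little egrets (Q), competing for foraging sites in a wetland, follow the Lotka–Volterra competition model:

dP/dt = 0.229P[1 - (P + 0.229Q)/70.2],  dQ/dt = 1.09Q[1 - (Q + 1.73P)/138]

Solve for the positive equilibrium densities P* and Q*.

Setting both brackets to zero gives the nullclines P + 0.229Q = 70.2 and 1.73P + Q = 138.
Substituting Q = 138 - 1.73P into the first: P(1 - 0.229·1.73) = 70.2 - 0.229·138.
So P* = 38.6/0.604 = 63.9, and then Q* = 138 - 1.73·63.9 = 27.4.

P* ≈ 63.9, Q* ≈ 27.4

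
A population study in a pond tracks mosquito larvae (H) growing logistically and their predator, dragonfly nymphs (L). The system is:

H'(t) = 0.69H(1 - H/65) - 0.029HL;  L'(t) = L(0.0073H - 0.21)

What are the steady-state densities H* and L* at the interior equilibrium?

H* ≈ 28.8, L* ≈ 13.3

From dL/dt = 0 with L > 0: 0.0073H* = 0.21, so H* = 28.8.
Substitute into dH/dt = 0: 0.69(1 - 28.8/65) = 0.029L*.
The bracket is 0.557, giving L* = 0.385/0.029 = 13.3.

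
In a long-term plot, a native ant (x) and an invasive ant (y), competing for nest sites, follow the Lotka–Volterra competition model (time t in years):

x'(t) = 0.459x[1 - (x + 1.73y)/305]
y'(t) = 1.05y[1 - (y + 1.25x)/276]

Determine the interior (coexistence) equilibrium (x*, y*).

x* ≈ 148, y* ≈ 90.5

Setting both brackets to zero gives the nullclines x + 1.73y = 305 and 1.25x + y = 276.
Substituting y = 276 - 1.25x into the first: x(1 - 1.73·1.25) = 305 - 1.73·276.
So x* = -172/-1.16 = 148, and then y* = 276 - 1.25·148 = 90.5.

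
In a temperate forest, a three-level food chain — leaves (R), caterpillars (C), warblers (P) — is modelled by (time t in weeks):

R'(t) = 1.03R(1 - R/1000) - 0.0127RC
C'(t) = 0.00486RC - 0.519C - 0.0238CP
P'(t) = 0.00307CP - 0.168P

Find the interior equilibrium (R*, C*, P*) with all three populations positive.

R* ≈ 325, C* ≈ 54.7, P* ≈ 44.6

From dP/dt = 0: 0.00307C* = 0.168, so C* = 54.7.
From dR/dt = 0: 1.03(1 - R*/1000) = 0.0127·54.7, giving R* = 1000·(1 - 0.675) = 325.
From dC/dt = 0: 0.00486·325 - 0.519 = 0.0238P*, so P* = 1.06/0.0238 = 44.6.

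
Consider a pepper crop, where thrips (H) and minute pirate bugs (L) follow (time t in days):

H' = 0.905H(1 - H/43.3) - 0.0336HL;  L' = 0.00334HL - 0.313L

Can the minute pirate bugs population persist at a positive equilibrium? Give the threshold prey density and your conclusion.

The predator equation gives dL/dt > 0 only when H > 0.313/0.00334 = 93.7.
Without the predator, H → K = 43.3. Since 43.3 < 93.7, the predator cannot invade.

Threshold H = 93.7; K < 93.7, so no, the predator goes extinct.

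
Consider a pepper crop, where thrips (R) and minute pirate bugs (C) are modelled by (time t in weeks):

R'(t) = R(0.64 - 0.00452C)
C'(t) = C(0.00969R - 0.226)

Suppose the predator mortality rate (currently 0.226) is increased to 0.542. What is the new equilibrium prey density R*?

At the interior fixed point, setting dC/dt = 0 with C > 0 fixes R* = (predator death rate)/(RC coefficient) — independent of the other coefficients.
With the change, R* = 0.542/0.00969 = 55.9; it rises from 23.3.

R* ≈ 55.9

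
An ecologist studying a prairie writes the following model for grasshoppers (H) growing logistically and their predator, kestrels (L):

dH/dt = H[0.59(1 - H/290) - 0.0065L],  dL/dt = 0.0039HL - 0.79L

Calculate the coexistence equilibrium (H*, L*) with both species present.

H* ≈ 203, L* ≈ 27.4

From dL/dt = 0 with L > 0: 0.0039H* = 0.79, so H* = 203.
Substitute into dH/dt = 0: 0.59(1 - 203/290) = 0.0065L*.
The bracket is 0.302, giving L* = 0.178/0.0065 = 27.4.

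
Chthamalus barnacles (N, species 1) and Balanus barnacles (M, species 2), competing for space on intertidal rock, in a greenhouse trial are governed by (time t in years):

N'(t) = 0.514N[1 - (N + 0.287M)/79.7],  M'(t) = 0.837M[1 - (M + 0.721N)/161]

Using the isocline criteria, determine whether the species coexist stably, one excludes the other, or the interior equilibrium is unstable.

Compare the nullcline intercepts: K1/α12 = 79.7/0.287 = 278 > K2 = 161; K2/α21 = 161/0.721 = 223 > K1 = 79.7.
Since both inequalities hold, each species can invade when rare, so the interior equilibrium is stable.

stable coexistence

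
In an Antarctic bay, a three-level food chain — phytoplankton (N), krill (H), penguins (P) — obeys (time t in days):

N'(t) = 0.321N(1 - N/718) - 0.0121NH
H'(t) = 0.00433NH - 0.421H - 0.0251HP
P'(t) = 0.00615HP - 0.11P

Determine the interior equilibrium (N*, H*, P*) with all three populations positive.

From dP/dt = 0: 0.00615H* = 0.11, so H* = 17.9.
From dN/dt = 0: 0.321(1 - N*/718) = 0.0121·17.9, giving N* = 718·(1 - 0.674) = 234.
From dH/dt = 0: 0.00433·234 - 0.421 = 0.0251P*, so P* = 0.592/0.0251 = 23.6.

N* ≈ 234, H* ≈ 17.9, P* ≈ 23.6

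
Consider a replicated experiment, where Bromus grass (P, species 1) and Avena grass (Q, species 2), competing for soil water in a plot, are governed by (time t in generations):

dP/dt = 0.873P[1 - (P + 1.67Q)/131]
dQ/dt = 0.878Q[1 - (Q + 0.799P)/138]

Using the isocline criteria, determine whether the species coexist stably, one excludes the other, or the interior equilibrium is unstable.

Compare the nullcline intercepts: K1/α12 = 131/1.67 = 78.4 < K2 = 138; K2/α21 = 138/0.799 = 173 > K1 = 131.
Since the inequalities point opposite ways, species 2 can invade but species 1 cannot.

species 2 excludes species 1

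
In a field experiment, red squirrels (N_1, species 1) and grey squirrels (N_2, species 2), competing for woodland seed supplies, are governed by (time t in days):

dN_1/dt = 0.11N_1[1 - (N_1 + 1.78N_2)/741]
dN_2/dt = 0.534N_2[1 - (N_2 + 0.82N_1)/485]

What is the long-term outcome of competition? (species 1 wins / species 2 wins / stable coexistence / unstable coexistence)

unstable coexistence (outcome depends on initial conditions)

Compare the nullcline intercepts: K1/α12 = 741/1.78 = 416 < K2 = 485; K2/α21 = 485/0.82 = 591 < K1 = 741.
Since both are reversed, neither can invade when rare; the interior point is a saddle.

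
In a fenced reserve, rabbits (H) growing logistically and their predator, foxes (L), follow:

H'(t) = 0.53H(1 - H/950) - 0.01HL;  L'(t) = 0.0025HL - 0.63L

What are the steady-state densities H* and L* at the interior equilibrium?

From dL/dt = 0 with L > 0: 0.0025H* = 0.63, so H* = 252.
Substitute into dH/dt = 0: 0.53(1 - 252/950) = 0.01L*.
The bracket is 0.735, giving L* = 0.389/0.01 = 38.9.

H* ≈ 252, L* ≈ 38.9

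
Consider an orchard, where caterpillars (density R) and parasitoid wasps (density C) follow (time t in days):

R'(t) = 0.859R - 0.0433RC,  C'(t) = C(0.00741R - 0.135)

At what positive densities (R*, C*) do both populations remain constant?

R* ≈ 18.2, C* ≈ 19.8

Set dC/dt = 0 with C > 0: 0.00741R - 0.135 = 0, so R* = 0.135/0.00741 = 18.2.
Set dR/dt = 0 with R > 0: 0.859 - 0.0433C = 0, so C* = 0.859/0.0433 = 19.8.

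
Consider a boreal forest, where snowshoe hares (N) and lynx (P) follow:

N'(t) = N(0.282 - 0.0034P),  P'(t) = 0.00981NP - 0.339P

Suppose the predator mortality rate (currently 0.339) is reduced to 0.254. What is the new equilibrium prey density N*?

At the interior fixed point, setting dP/dt = 0 with P > 0 fixes N* = (predator death rate)/(NP coefficient) — independent of the other coefficients.
With the change, N* = 0.254/0.00981 = 25.9; it falls from 34.6.

N* ≈ 25.9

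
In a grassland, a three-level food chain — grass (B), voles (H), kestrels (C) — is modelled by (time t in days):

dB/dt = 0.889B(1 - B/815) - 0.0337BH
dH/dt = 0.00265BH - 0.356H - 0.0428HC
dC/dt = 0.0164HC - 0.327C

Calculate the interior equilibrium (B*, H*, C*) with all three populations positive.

From dC/dt = 0: 0.0164H* = 0.327, so H* = 19.9.
From dB/dt = 0: 0.889(1 - B*/815) = 0.0337·19.9, giving B* = 815·(1 - 0.756) = 199.
From dH/dt = 0: 0.00265·199 - 0.356 = 0.0428C*, so C* = 0.171/0.0428 = 4.

B* ≈ 199, H* ≈ 19.9, C* ≈ 4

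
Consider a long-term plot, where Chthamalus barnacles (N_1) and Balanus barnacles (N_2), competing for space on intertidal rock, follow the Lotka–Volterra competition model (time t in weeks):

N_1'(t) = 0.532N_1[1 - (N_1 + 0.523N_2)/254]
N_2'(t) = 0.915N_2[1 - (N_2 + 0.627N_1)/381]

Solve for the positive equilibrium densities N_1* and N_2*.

Setting both brackets to zero gives the nullclines N_1 + 0.523N_2 = 254 and 0.627N_1 + N_2 = 381.
Substituting N_2 = 381 - 0.627N_1 into the first: N_1(1 - 0.523·0.627) = 254 - 0.523·381.
So N_1* = 54.7/0.672 = 81.4, and then N_2* = 381 - 0.627·81.4 = 330.

N_1* ≈ 81.4, N_2* ≈ 330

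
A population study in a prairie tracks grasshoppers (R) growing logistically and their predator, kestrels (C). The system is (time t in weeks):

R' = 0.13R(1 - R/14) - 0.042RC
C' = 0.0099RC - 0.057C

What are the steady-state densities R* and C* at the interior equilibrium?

R* ≈ 5.76, C* ≈ 1.82

From dC/dt = 0 with C > 0: 0.0099R* = 0.057, so R* = 5.76.
Substitute into dR/dt = 0: 0.13(1 - 5.76/14) = 0.042C*.
The bracket is 0.589, giving C* = 0.0765/0.042 = 1.82.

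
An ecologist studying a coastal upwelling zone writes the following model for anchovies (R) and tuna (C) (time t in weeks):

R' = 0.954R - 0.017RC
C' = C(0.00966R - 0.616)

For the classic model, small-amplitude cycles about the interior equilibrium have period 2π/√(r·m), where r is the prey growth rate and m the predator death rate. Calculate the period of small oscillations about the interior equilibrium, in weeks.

T ≈ 8.2 weeks

Here r = 0.954 and m = 0.616, so r·m = 0.588.
ω = √0.588 = 0.767 per week, hence T = 2π/ω ≈ 8.2 weeks.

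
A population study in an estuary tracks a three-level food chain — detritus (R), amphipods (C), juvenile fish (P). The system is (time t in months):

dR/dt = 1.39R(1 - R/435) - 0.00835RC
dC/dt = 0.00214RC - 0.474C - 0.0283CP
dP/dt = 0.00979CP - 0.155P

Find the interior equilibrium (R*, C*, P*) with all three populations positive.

R* ≈ 394, C* ≈ 15.8, P* ≈ 13

From dP/dt = 0: 0.00979C* = 0.155, so C* = 15.8.
From dR/dt = 0: 1.39(1 - R*/435) = 0.00835·15.8, giving R* = 435·(1 - 0.0951) = 394.
From dC/dt = 0: 0.00214·394 - 0.474 = 0.0283P*, so P* = 0.368/0.0283 = 13.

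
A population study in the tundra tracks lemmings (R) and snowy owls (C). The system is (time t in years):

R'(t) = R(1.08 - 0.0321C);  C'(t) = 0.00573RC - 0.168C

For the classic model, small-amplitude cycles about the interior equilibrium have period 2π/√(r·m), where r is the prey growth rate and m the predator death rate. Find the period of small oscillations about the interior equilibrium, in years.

T ≈ 14.8 years

Here r = 1.08 and m = 0.168, so r·m = 0.181.
ω = √0.181 = 0.426 per year, hence T = 2π/ω ≈ 14.8 years.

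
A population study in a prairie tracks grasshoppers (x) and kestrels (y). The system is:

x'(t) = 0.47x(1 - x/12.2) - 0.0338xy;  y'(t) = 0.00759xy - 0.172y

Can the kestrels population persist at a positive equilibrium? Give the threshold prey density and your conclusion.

Threshold x = 22.7; K < 22.7, so no, the predator goes extinct.

The predator equation gives dy/dt > 0 only when x > 0.172/0.00759 = 22.7.
Without the predator, x → K = 12.2. Since 12.2 < 22.7, the predator cannot invade.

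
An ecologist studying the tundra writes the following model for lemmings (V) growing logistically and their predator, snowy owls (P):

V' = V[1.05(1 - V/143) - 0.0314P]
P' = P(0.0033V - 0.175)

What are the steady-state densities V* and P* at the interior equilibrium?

From dP/dt = 0 with P > 0: 0.0033V* = 0.175, so V* = 53.
Substitute into dV/dt = 0: 1.05(1 - 53/143) = 0.0314P*.
The bracket is 0.629, giving P* = 0.661/0.0314 = 21.

V* ≈ 53, P* ≈ 21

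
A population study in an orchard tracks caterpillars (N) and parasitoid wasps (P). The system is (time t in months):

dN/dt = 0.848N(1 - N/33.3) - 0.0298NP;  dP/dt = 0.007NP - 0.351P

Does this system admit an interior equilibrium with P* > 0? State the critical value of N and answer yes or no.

The predator equation gives dP/dt > 0 only when N > 0.351/0.007 = 50.1.
Without the predator, N → K = 33.3. Since 33.3 < 50.1, the predator cannot invade.

Threshold N = 50.1; K < 50.1, so no, the predator goes extinct.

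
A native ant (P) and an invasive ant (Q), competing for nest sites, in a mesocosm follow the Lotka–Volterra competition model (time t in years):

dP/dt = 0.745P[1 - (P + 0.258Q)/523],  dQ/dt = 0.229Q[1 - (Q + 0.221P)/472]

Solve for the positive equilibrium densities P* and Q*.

P* ≈ 425, Q* ≈ 378

Setting both brackets to zero gives the nullclines P + 0.258Q = 523 and 0.221P + Q = 472.
Substituting Q = 472 - 0.221P into the first: P(1 - 0.258·0.221) = 523 - 0.258·472.
So P* = 401/0.943 = 425, and then Q* = 472 - 0.221·425 = 378.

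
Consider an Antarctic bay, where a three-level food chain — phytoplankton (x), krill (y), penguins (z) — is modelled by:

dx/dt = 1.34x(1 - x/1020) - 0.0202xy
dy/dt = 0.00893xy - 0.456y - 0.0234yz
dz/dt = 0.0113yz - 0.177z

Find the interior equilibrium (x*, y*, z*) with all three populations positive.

x* ≈ 779, y* ≈ 15.7, z* ≈ 278

From dz/dt = 0: 0.0113y* = 0.177, so y* = 15.7.
From dx/dt = 0: 1.34(1 - x*/1020) = 0.0202·15.7, giving x* = 1020·(1 - 0.236) = 779.
From dy/dt = 0: 0.00893·779 - 0.456 = 0.0234z*, so z* = 6.5/0.0234 = 278.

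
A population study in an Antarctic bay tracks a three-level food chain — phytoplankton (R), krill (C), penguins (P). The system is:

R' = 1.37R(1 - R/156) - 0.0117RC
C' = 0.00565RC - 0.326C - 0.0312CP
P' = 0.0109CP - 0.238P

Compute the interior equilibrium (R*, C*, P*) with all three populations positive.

R* ≈ 127, C* ≈ 21.8, P* ≈ 12.5

From dP/dt = 0: 0.0109C* = 0.238, so C* = 21.8.
From dR/dt = 0: 1.37(1 - R*/156) = 0.0117·21.8, giving R* = 156·(1 - 0.186) = 127.
From dC/dt = 0: 0.00565·127 - 0.326 = 0.0312P*, so P* = 0.391/0.0312 = 12.5.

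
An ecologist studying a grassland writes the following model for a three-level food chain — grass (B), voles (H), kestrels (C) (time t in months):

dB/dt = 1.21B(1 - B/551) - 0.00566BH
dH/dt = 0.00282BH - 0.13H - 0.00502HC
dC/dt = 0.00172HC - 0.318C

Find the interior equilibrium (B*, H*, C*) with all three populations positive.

B* ≈ 74.5, H* ≈ 185, C* ≈ 15.9

From dC/dt = 0: 0.00172H* = 0.318, so H* = 185.
From dB/dt = 0: 1.21(1 - B*/551) = 0.00566·185, giving B* = 551·(1 - 0.865) = 74.5.
From dH/dt = 0: 0.00282·74.5 - 0.13 = 0.00502C*, so C* = 0.08/0.00502 = 15.9.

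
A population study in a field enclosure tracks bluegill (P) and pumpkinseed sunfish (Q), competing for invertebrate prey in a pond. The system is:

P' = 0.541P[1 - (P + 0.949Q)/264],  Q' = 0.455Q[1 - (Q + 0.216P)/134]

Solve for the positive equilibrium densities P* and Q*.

P* ≈ 172, Q* ≈ 96.8

Setting both brackets to zero gives the nullclines P + 0.949Q = 264 and 0.216P + Q = 134.
Substituting Q = 134 - 0.216P into the first: P(1 - 0.949·0.216) = 264 - 0.949·134.
So P* = 137/0.795 = 172, and then Q* = 134 - 0.216·172 = 96.8.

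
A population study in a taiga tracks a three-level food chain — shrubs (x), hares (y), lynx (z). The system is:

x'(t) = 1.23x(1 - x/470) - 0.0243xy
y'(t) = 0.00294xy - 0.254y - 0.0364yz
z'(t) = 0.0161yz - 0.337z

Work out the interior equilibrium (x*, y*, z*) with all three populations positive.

x* ≈ 276, y* ≈ 20.9, z* ≈ 15.3

From dz/dt = 0: 0.0161y* = 0.337, so y* = 20.9.
From dx/dt = 0: 1.23(1 - x*/470) = 0.0243·20.9, giving x* = 470·(1 - 0.414) = 276.
From dy/dt = 0: 0.00294·276 - 0.254 = 0.0364z*, so z* = 0.556/0.0364 = 15.3.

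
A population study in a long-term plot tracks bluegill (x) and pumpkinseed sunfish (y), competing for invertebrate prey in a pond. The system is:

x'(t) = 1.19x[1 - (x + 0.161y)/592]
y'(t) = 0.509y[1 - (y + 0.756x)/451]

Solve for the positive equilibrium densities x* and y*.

x* ≈ 591, y* ≈ 3.93

Setting both brackets to zero gives the nullclines x + 0.161y = 592 and 0.756x + y = 451.
Substituting y = 451 - 0.756x into the first: x(1 - 0.161·0.756) = 592 - 0.161·451.
So x* = 519/0.878 = 591, and then y* = 451 - 0.756·591 = 3.93.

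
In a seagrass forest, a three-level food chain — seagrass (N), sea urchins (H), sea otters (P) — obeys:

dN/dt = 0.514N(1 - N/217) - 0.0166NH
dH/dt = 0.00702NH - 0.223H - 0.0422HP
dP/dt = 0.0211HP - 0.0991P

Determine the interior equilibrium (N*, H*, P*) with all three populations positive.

From dP/dt = 0: 0.0211H* = 0.0991, so H* = 4.7.
From dN/dt = 0: 0.514(1 - N*/217) = 0.0166·4.7, giving N* = 217·(1 - 0.152) = 184.
From dH/dt = 0: 0.00702·184 - 0.223 = 0.0422P*, so P* = 1.07/0.0422 = 25.3.

N* ≈ 184, H* ≈ 4.7, P* ≈ 25.3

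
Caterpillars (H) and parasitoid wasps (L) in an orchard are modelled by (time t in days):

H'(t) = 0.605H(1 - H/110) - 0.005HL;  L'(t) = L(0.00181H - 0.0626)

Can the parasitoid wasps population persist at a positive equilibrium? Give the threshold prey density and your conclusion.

The predator equation gives dL/dt > 0 only when H > 0.0626/0.00181 = 34.6.
Without the predator, H → K = 110. Since 110 > 34.6, the predator can invade and persist.

Threshold H = 34.6; K > 34.6, so yes, the predator persists.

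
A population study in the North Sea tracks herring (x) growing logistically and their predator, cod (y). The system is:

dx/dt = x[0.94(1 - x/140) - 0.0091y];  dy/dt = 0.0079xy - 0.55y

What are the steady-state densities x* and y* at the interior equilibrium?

x* ≈ 69.6, y* ≈ 51.9

From dy/dt = 0 with y > 0: 0.0079x* = 0.55, so x* = 69.6.
Substitute into dx/dt = 0: 0.94(1 - 69.6/140) = 0.0091y*.
The bracket is 0.503, giving y* = 0.473/0.0091 = 51.9.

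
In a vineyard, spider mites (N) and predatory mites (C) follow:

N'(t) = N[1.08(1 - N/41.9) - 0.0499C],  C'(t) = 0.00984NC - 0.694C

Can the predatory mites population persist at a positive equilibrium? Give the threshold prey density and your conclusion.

Threshold N = 70.5; K < 70.5, so no, the predator goes extinct.

The predator equation gives dC/dt > 0 only when N > 0.694/0.00984 = 70.5.
Without the predator, N → K = 41.9. Since 41.9 < 70.5, the predator cannot invade.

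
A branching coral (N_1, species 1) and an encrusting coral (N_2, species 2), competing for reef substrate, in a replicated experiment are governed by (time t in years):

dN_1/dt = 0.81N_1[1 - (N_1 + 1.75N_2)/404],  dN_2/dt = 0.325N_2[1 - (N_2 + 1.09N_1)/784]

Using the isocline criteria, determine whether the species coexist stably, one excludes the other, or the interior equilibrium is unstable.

species 2 excludes species 1

Compare the nullcline intercepts: K1/α12 = 404/1.75 = 231 < K2 = 784; K2/α21 = 784/1.09 = 719 > K1 = 404.
Since the inequalities point opposite ways, species 2 can invade but species 1 cannot.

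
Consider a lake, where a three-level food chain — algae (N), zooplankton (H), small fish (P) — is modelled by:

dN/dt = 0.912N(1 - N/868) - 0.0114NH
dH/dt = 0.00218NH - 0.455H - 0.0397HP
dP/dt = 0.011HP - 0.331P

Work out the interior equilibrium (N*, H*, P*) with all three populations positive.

N* ≈ 542, H* ≈ 30.1, P* ≈ 18.3

From dP/dt = 0: 0.011H* = 0.331, so H* = 30.1.
From dN/dt = 0: 0.912(1 - N*/868) = 0.0114·30.1, giving N* = 868·(1 - 0.376) = 542.
From dH/dt = 0: 0.00218·542 - 0.455 = 0.0397P*, so P* = 0.725/0.0397 = 18.3.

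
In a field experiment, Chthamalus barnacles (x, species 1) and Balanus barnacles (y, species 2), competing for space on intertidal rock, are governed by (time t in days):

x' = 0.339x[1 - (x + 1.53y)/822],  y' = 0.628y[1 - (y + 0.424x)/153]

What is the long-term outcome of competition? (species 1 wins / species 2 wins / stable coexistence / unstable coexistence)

species 1 excludes species 2

Compare the nullcline intercepts: K1/α12 = 822/1.53 = 537 > K2 = 153; K2/α21 = 153/0.424 = 361 < K1 = 822.
Since the inequalities point opposite ways, species 1 can invade but species 2 cannot.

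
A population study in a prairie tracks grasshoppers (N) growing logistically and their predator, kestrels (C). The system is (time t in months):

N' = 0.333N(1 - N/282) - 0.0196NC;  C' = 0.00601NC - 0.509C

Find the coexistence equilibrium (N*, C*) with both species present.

From dC/dt = 0 with C > 0: 0.00601N* = 0.509, so N* = 84.7.
Substitute into dN/dt = 0: 0.333(1 - 84.7/282) = 0.0196C*.
The bracket is 0.7, giving C* = 0.233/0.0196 = 11.9.

N* ≈ 84.7, C* ≈ 11.9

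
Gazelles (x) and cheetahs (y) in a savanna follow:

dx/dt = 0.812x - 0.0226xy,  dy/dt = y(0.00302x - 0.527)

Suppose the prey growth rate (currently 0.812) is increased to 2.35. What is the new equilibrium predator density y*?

y* ≈ 104

At the interior fixed point, setting dx/dt = 0 with x > 0 fixes y* = (prey growth rate)/(xy coefficient) — independent of the other coefficients.
With the change, y* = 2.35/0.0226 = 104; it rises from 35.9.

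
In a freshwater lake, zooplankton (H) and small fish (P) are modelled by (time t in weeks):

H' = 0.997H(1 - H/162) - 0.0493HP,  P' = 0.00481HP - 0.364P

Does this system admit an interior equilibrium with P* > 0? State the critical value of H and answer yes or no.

Threshold H = 75.7; K > 75.7, so yes, the predator persists.

The predator equation gives dP/dt > 0 only when H > 0.364/0.00481 = 75.7.
Without the predator, H → K = 162. Since 162 > 75.7, the predator can invade and persist.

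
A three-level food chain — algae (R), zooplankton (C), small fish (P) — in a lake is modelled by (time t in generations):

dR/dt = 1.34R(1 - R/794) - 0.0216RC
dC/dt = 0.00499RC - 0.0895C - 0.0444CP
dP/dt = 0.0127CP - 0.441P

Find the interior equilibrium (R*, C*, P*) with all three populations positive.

From dP/dt = 0: 0.0127C* = 0.441, so C* = 34.7.
From dR/dt = 0: 1.34(1 - R*/794) = 0.0216·34.7, giving R* = 794·(1 - 0.56) = 350.
From dC/dt = 0: 0.00499·350 - 0.0895 = 0.0444P*, so P* = 1.65/0.0444 = 37.3.

R* ≈ 350, C* ≈ 34.7, P* ≈ 37.3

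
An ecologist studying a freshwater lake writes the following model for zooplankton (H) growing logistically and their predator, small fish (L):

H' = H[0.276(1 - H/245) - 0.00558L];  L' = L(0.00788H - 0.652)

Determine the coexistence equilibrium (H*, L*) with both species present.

From dL/dt = 0 with L > 0: 0.00788H* = 0.652, so H* = 82.7.
Substitute into dH/dt = 0: 0.276(1 - 82.7/245) = 0.00558L*.
The bracket is 0.662, giving L* = 0.183/0.00558 = 32.8.

H* ≈ 82.7, L* ≈ 32.8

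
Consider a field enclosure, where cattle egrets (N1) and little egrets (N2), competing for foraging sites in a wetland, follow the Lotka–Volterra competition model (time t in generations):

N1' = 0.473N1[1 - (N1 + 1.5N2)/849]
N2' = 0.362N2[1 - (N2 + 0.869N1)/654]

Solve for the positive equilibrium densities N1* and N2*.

Setting both brackets to zero gives the nullclines N1 + 1.5N2 = 849 and 0.869N1 + N2 = 654.
Substituting N2 = 654 - 0.869N1 into the first: N1(1 - 1.5·0.869) = 849 - 1.5·654.
So N1* = -132/-0.304 = 435, and then N2* = 654 - 0.869·435 = 276.

N1* ≈ 435, N2* ≈ 276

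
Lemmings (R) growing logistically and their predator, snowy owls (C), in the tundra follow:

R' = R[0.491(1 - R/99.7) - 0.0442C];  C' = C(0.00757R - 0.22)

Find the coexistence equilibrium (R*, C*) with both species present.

R* ≈ 29.1, C* ≈ 7.87

From dC/dt = 0 with C > 0: 0.00757R* = 0.22, so R* = 29.1.
Substitute into dR/dt = 0: 0.491(1 - 29.1/99.7) = 0.0442C*.
The bracket is 0.709, giving C* = 0.348/0.0442 = 7.87.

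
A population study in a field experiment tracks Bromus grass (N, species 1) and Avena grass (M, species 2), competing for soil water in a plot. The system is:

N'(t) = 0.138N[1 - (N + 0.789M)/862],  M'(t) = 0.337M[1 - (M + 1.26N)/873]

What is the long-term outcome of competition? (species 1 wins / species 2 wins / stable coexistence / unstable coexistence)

Compare the nullcline intercepts: K1/α12 = 862/0.789 = 1090 > K2 = 873; K2/α21 = 873/1.26 = 693 < K1 = 862.
Since the inequalities point opposite ways, species 1 can invade but species 2 cannot.

species 1 excludes species 2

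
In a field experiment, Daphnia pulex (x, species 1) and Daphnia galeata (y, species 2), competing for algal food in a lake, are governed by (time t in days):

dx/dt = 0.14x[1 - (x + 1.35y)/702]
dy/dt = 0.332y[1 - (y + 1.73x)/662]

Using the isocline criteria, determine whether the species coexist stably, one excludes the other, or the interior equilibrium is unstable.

unstable coexistence (outcome depends on initial conditions)

Compare the nullcline intercepts: K1/α12 = 702/1.35 = 520 < K2 = 662; K2/α21 = 662/1.73 = 383 < K1 = 702.
Since both are reversed, neither can invade when rare; the interior point is a saddle.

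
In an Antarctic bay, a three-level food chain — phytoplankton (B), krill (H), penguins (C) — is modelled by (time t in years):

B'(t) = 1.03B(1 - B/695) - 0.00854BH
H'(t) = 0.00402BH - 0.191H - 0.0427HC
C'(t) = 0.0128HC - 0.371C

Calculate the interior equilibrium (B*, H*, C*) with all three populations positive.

B* ≈ 528, H* ≈ 29, C* ≈ 45.2

From dC/dt = 0: 0.0128H* = 0.371, so H* = 29.
From dB/dt = 0: 1.03(1 - B*/695) = 0.00854·29, giving B* = 695·(1 - 0.24) = 528.
From dH/dt = 0: 0.00402·528 - 0.191 = 0.0427C*, so C* = 1.93/0.0427 = 45.2.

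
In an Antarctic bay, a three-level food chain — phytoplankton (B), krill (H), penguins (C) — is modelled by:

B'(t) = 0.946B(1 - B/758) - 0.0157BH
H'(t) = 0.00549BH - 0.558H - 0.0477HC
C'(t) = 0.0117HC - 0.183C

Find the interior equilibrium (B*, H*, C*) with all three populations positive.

From dC/dt = 0: 0.0117H* = 0.183, so H* = 15.6.
From dB/dt = 0: 0.946(1 - B*/758) = 0.0157·15.6, giving B* = 758·(1 - 0.26) = 561.
From dH/dt = 0: 0.00549·561 - 0.558 = 0.0477C*, so C* = 2.52/0.0477 = 52.9.

B* ≈ 561, H* ≈ 15.6, C* ≈ 52.9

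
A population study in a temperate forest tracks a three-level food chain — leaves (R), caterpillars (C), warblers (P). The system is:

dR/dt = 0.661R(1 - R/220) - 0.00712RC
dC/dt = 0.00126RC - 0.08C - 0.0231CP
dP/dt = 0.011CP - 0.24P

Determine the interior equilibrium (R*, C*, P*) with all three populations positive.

R* ≈ 168, C* ≈ 21.8, P* ≈ 5.72

From dP/dt = 0: 0.011C* = 0.24, so C* = 21.8.
From dR/dt = 0: 0.661(1 - R*/220) = 0.00712·21.8, giving R* = 220·(1 - 0.235) = 168.
From dC/dt = 0: 0.00126·168 - 0.08 = 0.0231P*, so P* = 0.132/0.0231 = 5.72.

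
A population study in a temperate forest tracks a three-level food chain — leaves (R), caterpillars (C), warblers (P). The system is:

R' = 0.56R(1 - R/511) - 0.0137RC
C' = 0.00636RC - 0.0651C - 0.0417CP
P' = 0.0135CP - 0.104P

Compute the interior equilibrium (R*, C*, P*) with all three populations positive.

From dP/dt = 0: 0.0135C* = 0.104, so C* = 7.7.
From dR/dt = 0: 0.56(1 - R*/511) = 0.0137·7.7, giving R* = 511·(1 - 0.188) = 415.
From dC/dt = 0: 0.00636·415 - 0.0651 = 0.0417P*, so P* = 2.57/0.0417 = 61.7.

R* ≈ 415, C* ≈ 7.7, P* ≈ 61.7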